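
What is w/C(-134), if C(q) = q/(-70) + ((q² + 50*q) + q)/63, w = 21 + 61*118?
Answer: 2273985/56213 ≈ 40.453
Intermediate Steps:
w = 7219 (w = 21 + 7198 = 7219)
C(q) = q²/63 + 167*q/210 (C(q) = q*(-1/70) + (q² + 51*q)*(1/63) = -q/70 + (q²/63 + 17*q/21) = q²/63 + 167*q/210)
w/C(-134) = 7219/(((1/630)*(-134)*(501 + 10*(-134)))) = 7219/(((1/630)*(-134)*(501 - 1340))) = 7219/(((1/630)*(-134)*(-839))) = 7219/(56213/315) = 7219*(315/56213) = 2273985/56213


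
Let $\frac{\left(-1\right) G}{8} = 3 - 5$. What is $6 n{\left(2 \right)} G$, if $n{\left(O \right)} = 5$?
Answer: $480$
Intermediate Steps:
$G = 16$ ($G = - 8 \left(3 - 5\right) = \left(-8\right) \left(-2\right) = 16$)
$6 n{\left(2 \right)} G = 6 \cdot 5 \cdot 16 = 30 \cdot 16 = 480$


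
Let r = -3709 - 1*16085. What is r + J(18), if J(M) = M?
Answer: -19776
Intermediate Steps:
r = -19794 (r = -3709 - 16085 = -19794)
r + J(18) = -19794 + 18 = -19776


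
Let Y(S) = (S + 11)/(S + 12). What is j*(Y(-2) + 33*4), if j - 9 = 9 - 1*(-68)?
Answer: 57147/5 ≈ 11429.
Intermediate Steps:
j = 86 (j = 9 + (9 - 1*(-68)) = 9 + (9 + 68) = 9 + 77 = 86)
Y(S) = (11 + S)/(12 + S)
j*(Y(-2) + 33*4) = 86*((11 - 2)/(12 - 2) + 33*4) = 86*(9/10 + 132) = 86*(1329/10) = 57147/5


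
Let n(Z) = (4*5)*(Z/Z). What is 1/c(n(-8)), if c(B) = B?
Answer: 1/20 ≈ 0.050000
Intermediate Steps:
n(Z) = 20 (n(Z) = 20*1 = 20)
1/c(n(-8)) = 1/20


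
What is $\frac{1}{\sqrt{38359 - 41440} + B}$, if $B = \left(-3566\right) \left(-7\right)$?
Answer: $\frac{24962}{623104525} - \frac{i \sqrt{3081}}{623104525} \approx 4.0061 \cdot 10^{-5} - 8.9081 \cdot 10^{-8} i$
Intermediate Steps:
$B = 24962$
$\frac{1}{\sqrt{38359 - 41440} + B} = \frac{1}{\sqrt{38359 - 41440} + 24962} = \frac{1}{\sqrt{-3081} + 24962} = \frac{1}{i \sqrt{3081} + 24962} = \frac{1}{24962 + i \sqrt{3081}}$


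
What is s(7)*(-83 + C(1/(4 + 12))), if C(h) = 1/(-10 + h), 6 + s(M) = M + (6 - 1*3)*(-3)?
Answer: 105704/159 ≈ 664.80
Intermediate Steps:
s(M) = -15 + M (s(M) = -6 + (M + (6 - 1*3)*(-3)) = -6 + (M + (6 - 3)*(-3)) = -6 + (M + 3*(-3)) = -6 + (M - 9) = -6 + (-9 + M) = -15 + M)
s(7)*(-83 + C(1/(4 + 12))) = (-15 + 7)*(-83 + 1/(-10 + 1/(4 + 12))) = -8*(-83 + 1/(-10 + 1/16)) = -8*(-83 + 1/(-159/16)) = -8*(-83 - 16/159) = -8*(-13213/159) = 105704/159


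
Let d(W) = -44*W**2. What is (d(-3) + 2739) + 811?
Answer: 3154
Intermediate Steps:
(d(-3) + 2739) + 811 = (-44*(-3)**2 + 2739) + 811 = (-44*9 + 2739) + 811 = (-396 + 2739) + 811 = 2343 + 811 = 3154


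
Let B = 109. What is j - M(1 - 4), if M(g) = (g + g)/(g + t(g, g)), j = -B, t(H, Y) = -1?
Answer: -221/2 ≈ -110.50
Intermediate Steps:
j = -109 (j = -1*109 = -109)
M(g) = 2*g/(-1 + g) (M(g) = (g + g)/(g - 1) = (2*g)/(-1 + g) = 2*g/(-1 + g))
j - M(1 - 4) = -109 - 2*(1 - 4)/(-1 + (1 - 4)) = -109 - 2*(-3)/(-1 - 3) = -109 - 2*(-3)/(-4) = -109 - 2*(-3)*(-1)/4 = -109 - 1*3/2 = -109 - 3/2 = -221/2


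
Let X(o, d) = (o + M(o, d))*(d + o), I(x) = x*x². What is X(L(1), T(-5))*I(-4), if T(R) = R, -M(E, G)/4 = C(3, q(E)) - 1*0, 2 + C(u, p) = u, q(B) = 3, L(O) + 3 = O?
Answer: -2688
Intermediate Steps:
L(O) = -3 + O
C(u, p) = -2 + u
M(E, G) = -4 (M(E, G) = -4*((-2 + 3) - 1*0) = -4*(1 + 0) = -4*1 = -4)
I(x) = x³
X(o, d) = (-4 + o)*(d + o) (X(o, d) = (o - 4)*(d + o) = (-4 + o)*(d + o))
X(L(1), T(-5))*I(-4) = ((-3 + 1)² - 4*(-5) - 4*(-3 + 1) - 5*(-3 + 1))*(-4)³ = ((-2)² + 20 - 4*(-2) - 5*(-2))*(-64) = (4 + 20 + 8 + 10)*(-64) = 42*(-64) = -2688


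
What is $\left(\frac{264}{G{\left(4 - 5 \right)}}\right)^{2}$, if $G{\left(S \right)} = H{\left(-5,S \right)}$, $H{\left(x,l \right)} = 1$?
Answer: $69696$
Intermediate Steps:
$G{\left(S \right)} = 1$
$\left(\frac{264}{G{\left(4 - 5 \right)}}\right)^{2} = \left(\frac{264}{1}\right)^{2} = \left(264 \cdot 1\right)^{2} = 264^{2} = 69696$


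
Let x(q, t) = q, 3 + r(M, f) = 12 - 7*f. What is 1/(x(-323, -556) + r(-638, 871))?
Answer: -1/6411 ≈ -0.00015598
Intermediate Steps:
r(M, f) = 9 - 7*f (r(M, f) = -3 + (12 - 7*f) = 9 - 7*f)
1/(x(-323, -556) + r(-638, 871)) = 1/(-323 + (9 - 7*871)) = 1/(-323 + (9 - 6097)) = 1/(-323 - 6088) = 1/(-6411) = -1/6411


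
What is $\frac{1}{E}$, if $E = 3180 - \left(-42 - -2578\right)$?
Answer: $\frac{1}{644} \approx 0.0015528$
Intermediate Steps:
$E = 644$ ($E = 3180 - \left(-42 + 2578\right) = 3180 - 2536 = 644$)
$\frac{1}{E} = \frac{1}{644}$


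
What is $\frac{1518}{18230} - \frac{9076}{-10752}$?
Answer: $\frac{22722127}{24501120} \approx 0.92739$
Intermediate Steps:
$\frac{1518}{18230} - \frac{9076}{-10752} = 1518 \cdot \frac{1}{18230} - - \frac{2269}{2688} = \frac{759}{9115} + \frac{2269}{2688} = \frac{22722127}{24501120}$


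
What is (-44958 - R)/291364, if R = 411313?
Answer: -456271/291364 ≈ -1.5660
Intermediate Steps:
(-44958 - R)/291364 = (-44958 - 1*411313)/291364 = (-44958 - 411313)*(1/291364) = -456271*1/291364 = -456271/291364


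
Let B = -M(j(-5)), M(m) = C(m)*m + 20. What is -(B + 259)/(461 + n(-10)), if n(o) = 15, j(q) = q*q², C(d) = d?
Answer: 1099/34 ≈ 32.324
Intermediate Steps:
j(q) = q³
M(m) = 20 + m² (M(m) = m*m + 20 = m² + 20 = 20 + m²)
B = -15645 (B = -(20 + ((-5)³)²) = -(20 + (-125)²) = -(20 + 15625) = -1*15645 = -15645)
-(B + 259)/(461 + n(-10)) = -(-15645 + 259)/(461 + 15) = -(-15386)/476 = -1*(-1099/34) = 1099/34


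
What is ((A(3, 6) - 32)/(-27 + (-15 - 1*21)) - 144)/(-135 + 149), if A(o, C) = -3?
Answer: -1291/126 ≈ -10.246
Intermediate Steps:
((A(3, 6) - 32)/(-27 + (-15 - 1*21)) - 144)/(-135 + 149) = ((-3 - 32)/(-27 + (-15 - 1*21)) - 144)/(-135 + 149) = (-35/(-27 + (-15 - 21)) - 144)/14 = (-35/(-27 - 36) - 144)*(1/14) = (-35/(-63) - 144)*(1/14) = (-35*(-1/63) - 144)*(1/14) = (5/9 - 144)*(1/14) = -1291/9*1/14 = -1291/126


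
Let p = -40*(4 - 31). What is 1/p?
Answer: 1/1080 ≈ 0.00092593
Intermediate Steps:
p = 1080 (p = -40*(-27) = 1080)
1/p = 1/1080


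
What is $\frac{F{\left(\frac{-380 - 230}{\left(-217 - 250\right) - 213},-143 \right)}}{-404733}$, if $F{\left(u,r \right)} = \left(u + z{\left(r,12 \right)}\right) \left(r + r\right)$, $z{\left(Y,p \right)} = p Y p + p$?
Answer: $- \frac{200111197}{13760922} \approx -14.542$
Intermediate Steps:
$z{\left(Y,p \right)} = p + Y p^{2}$ ($z{\left(Y,p \right)} = Y p p + p = Y p^{2} + p = p + Y p^{2}$)
$F{\left(u,r \right)} = 2 r \left(12 + u + 144 r\right)$ ($F{\left(u,r \right)} = \left(u + 12 \left(1 + r 12\right)\right) \left(r + r\right) = \left(u + 12 \left(1 + 12 r\right)\right) 2 r = \left(u + \left(12 + 144 r\right)\right) 2 r = \left(12 + u + 144 r\right) 2 r = 2 r \left(12 + u + 144 r\right)$)
$\frac{F{\left(\frac{-380 - 230}{\left(-217 - 250\right) - 213},-143 \right)}}{-404733} = \frac{2 \left(-143\right) \left(12 + \frac{-380 - 230}{\left(-217 - 250\right) - 213} + 144 \left(-143\right)\right)}{-404733} = 2 \left(-143\right) \left(12 - \frac{610}{\left(-217 - 250\right) - 213} - 20592\right) \left(- \frac{1}{404733}\right) = 2 \left(-143\right) \left(12 - \frac{610}{-467 - 213} - 20592\right) \left(- \frac{1}{404733}\right) = 2 \left(-143\right) \left(12 - \frac{610}{-680} - 20592\right) \left(- \frac{1}{404733}\right) = 2 \left(-143\right) \left(12 - - \frac{61}{68} - 20592\right) \left(- \frac{1}{404733}\right) = 2 \left(-143\right) \left(12 + \frac{61}{68} - 20592\right) \left(- \frac{1}{404733}\right) = 2 \left(-143\right) \left(- \frac{1399379}{68}\right) \left(- \frac{1}{404733}\right) = \frac{200111197}{34} \left(- \frac{1}{404733}\right) = - \frac{200111197}{13760922}$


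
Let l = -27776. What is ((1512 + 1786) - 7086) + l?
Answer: -31564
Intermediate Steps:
((1512 + 1786) - 7086) + l = ((1512 + 1786) - 7086) - 27776 = (3298 - 7086) - 27776 = -3788 - 27776 = -31564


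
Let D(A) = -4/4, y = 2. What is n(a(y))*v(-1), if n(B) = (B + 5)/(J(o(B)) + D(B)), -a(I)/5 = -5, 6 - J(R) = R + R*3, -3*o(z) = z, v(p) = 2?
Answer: 36/23 ≈ 1.5652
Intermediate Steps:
o(z) = -z/3
J(R) = 6 - 4*R (J(R) = 6 - (R + R*3) = 6 - (R + 3*R) = 6 - 4*R)
a(I) = 25 (a(I) = -5*(-5) = 25)
D(A) = -1 (D(A) = -4*¼ = -1)
n(B) = (5 + B)/(5 + 4*B/3) (n(B) = (B + 5)/((6 - (-4)*B/3) - 1) = (5 + B)/((6 + 4*B/3) - 1) = (5 + B)/(5 + 4*B/3))
n(a(y))*v(-1) = (3*(5 + 25)/(15 + 4*25))*2 = (3*30/(15 + 100))*2 = (3*30/115)*2 = (3*(1/115)*30)*2 = (18/23)*2 = 36/23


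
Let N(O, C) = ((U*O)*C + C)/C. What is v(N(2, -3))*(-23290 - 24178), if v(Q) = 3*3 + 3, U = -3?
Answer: -569616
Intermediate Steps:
N(O, C) = (C - 3*C*O)/C (N(O, C) = ((-3*O)*C + C)/C = (-3*C*O + C)/C = (C - 3*C*O)/C)
v(Q) = 12 (v(Q) = 9 + 3 = 12)
v(N(2, -3))*(-23290 - 24178) = 12*(-23290 - 24178) = 12*(-47468) = -569616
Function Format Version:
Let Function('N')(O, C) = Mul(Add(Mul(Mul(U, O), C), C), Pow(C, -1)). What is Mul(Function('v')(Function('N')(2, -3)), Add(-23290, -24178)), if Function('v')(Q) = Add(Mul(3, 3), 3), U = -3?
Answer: -569616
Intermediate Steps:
Function('N')(O, C) = Mul(Pow(C, -1), Add(C, Mul(-3, C, O))) (Function('N')(O, C) = Mul(Add(Mul(Mul(-3, O), C), C), Pow(C, -1)) = Mul(Add(Mul(-3, C, O), C), Pow(C, -1)) = Mul(Add(C, Mul(-3, C, O)), Pow(C, -1)) = Mul(Pow(C, -1), Add(C, Mul(-3, C, O))))
Function('v')(Q) = 12 (Function('v')(Q) = Add(9, 3) = 12)
Mul(Function('v')(Function('N')(2, -3)), Add(-23290, -24178)) = Mul(12, Add(-23290, -24178)) = Mul(12, -47468) = -569616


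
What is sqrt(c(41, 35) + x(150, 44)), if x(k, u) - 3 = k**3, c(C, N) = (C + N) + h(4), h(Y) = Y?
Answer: sqrt(3375083) ≈ 1837.1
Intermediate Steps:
c(C, N) = 4 + C + N (c(C, N) = (C + N) + 4 = 4 + C + N)
x(k, u) = 3 + k**3
sqrt(c(41, 35) + x(150, 44)) = sqrt((4 + 41 + 35) + (3 + 150**3)) = sqrt(80 + (3 + 3375000)) = sqrt(80 + 3375003) = sqrt(3375083)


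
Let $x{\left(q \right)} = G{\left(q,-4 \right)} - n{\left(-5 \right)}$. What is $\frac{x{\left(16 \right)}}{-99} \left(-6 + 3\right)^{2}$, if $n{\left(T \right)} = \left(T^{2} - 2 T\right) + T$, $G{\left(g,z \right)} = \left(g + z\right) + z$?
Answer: $2$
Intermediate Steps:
$G{\left(g,z \right)} = g + 2 z$
$n{\left(T \right)} = T^{2} - T$
$x{\left(q \right)} = -38 + q$ ($x{\left(q \right)} = \left(q + 2 \left(-4\right)\right) - - 5 \left(-1 - 5\right) = \left(q - 8\right) - \left(-5\right) \left(-6\right) = \left(-8 + q\right) - 30 = -38 + q$)
$\frac{x{\left(16 \right)}}{-99} \left(-6 + 3\right)^{2} = \frac{-38 + 16}{-99} \left(-6 + 3\right)^{2} = \left(-22\right) \left(- \frac{1}{99}\right) \left(-3\right)^{2} = \frac{2}{9} \cdot 9 = 2$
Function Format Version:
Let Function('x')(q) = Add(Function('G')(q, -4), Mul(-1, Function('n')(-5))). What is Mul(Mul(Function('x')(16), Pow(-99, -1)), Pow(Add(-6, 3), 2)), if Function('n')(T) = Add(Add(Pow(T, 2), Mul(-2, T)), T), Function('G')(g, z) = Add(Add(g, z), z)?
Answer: 2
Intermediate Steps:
Function('G')(g, z) = Add(g, Mul(2, z))
Function('n')(T) = Add(Pow(T, 2), Mul(-1, T))
Function('x')(q) = Add(-38, q) (Function('x')(q) = Add(Add(q, Mul(2, -4)), Mul(-1, Mul(-5, Add(-1, -5)))) = Add(Add(q, -8), Mul(-1, Mul(-5, -6))) = Add(Add(-8, q), Mul(-1, 30)) = Add(Add(-8, q), -30) = Add(-38, q))
Mul(Mul(Function('x')(16), Pow(-99, -1)), Pow(Add(-6, 3), 2)) = Mul(Mul(Add(-38, 16), Pow(-99, -1)), Pow(Add(-6, 3), 2)) = Mul(Mul(-22, Rational(-1, 99)), Pow(-3, 2)) = Mul(Rational(2, 9), 9) = 2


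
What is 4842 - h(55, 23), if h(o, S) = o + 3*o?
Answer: 4622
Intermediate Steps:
h(o, S) = 4*o
4842 - h(55, 23) = 4842 - 4*55 = 4842 - 1*220 = 4842 - 220 = 4622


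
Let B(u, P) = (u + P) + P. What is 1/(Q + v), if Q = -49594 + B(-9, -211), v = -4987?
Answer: -1/55012 ≈ -1.8178e-5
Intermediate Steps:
B(u, P) = u + 2*P (B(u, P) = (P + u) + P = u + 2*P)
Q = -50025 (Q = -49594 + (-9 + 2*(-211)) = -49594 + (-9 - 422) = -49594 - 431 = -50025)
1/(Q + v) = 1/(-50025 - 4987) = 1/(-55012) = -1/55012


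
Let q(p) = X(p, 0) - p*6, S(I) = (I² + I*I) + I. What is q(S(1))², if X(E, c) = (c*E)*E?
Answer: 324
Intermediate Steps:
S(I) = I + 2*I² (S(I) = (I² + I²) + I = 2*I² + I = I + 2*I²)
X(E, c) = c*E² (X(E, c) = (E*c)*E = c*E²)
q(p) = -6*p (q(p) = 0*p² - p*6 = 0 - 6*p = -6*p)
q(S(1))² = (-6*(1 + 2*1))² = (-6*(1 + 2))² = (-6*3)² = (-18)² = 324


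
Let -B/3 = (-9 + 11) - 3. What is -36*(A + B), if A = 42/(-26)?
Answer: -648/13 ≈ -49.846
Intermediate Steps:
B = 3 (B = -3*((-9 + 11) - 3) = -3*(2 - 3) = -3*(-1) = 3)
A = -21/13 (A = 42*(-1/26) = -21/13 ≈ -1.6154)
-36*(A + B) = -36*(-21/13 + 3) = -36*18/13 = -648/13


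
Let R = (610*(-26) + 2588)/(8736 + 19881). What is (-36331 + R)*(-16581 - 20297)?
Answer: 12780654789374/9539 ≈ 1.3398e+9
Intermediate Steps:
R = -4424/9539 (R = (-15860 + 2588)/28617 = -13272*1/28617 = -4424/9539 ≈ -0.46378)
(-36331 + R)*(-16581 - 20297) = (-36331 - 4424/9539)*(-16581 - 20297) = -346565833/9539*(-36878) = 12780654789374/9539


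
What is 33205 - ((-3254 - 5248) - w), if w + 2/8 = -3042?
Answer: 154659/4 ≈ 38665.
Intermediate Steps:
w = -12169/4 (w = -¼ - 3042 = -12169/4 ≈ -3042.3)
33205 - ((-3254 - 5248) - w) = 33205 - ((-3254 - 5248) - 1*(-12169/4)) = 33205 - (-8502 + 12169/4) = 33205 - 1*(-21839/4) = 33205 + 21839/4 = 154659/4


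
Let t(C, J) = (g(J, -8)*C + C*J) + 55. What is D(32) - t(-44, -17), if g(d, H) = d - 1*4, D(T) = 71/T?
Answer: -55193/32 ≈ -1724.8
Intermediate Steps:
g(d, H) = -4 + d (g(d, H) = d - 4 = -4 + d)
t(C, J) = 55 + C*J + C*(-4 + J) (t(C, J) = ((-4 + J)*C + C*J) + 55 = (C*(-4 + J) + C*J) + 55 = (C*J + C*(-4 + J)) + 55 = 55 + C*J + C*(-4 + J))
D(32) - t(-44, -17) = 71/32 - (55 - 44*(-17) - 44*(-4 - 17)) = 71*(1/32) - (55 + 748 - 44*(-21)) = 71/32 - (55 + 748 + 924) = 71/32 - 1*1727 = 71/32 - 1727 = -55193/32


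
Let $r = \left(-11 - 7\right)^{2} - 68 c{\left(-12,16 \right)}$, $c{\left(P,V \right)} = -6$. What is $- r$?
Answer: $-732$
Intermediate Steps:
$r = 732$ ($r = \left(-11 - 7\right)^{2} - -408 = \left(-18\right)^{2} + 408 = 324 + 408 = 732$)
$- r = \left(-1\right) 732 = -732$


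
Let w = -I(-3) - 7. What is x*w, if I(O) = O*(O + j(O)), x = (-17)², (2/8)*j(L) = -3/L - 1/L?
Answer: 0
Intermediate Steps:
j(L) = -16/L (j(L) = 4*(-3/L - 1/L) = 4*(-4/L) = -16/L)
x = 289
I(O) = O*(O - 16/O)
w = 0 (w = -(-16 + (-3)²) - 7 = -(-16 + 9) - 7 = -1*(-7) - 7 = 7 - 7 = 0)
x*w = 289*0 = 0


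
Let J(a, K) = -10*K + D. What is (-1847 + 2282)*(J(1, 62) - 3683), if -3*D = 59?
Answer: -1880360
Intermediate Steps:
D = -59/3 (D = -⅓*59 = -59/3 ≈ -19.667)
J(a, K) = -59/3 - 10*K (J(a, K) = -10*K - 59/3 = -59/3 - 10*K)
(-1847 + 2282)*(J(1, 62) - 3683) = (-1847 + 2282)*((-59/3 - 10*62) - 3683) = 435*((-59/3 - 620) - 3683) = 435*(-1919/3 - 3683) = 435*(-12968/3) = -1880360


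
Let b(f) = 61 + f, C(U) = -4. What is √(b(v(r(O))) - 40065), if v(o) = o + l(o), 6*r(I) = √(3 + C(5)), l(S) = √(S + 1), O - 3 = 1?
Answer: √(-1440144 + 6*I + 6*√6*√(6 + I))/6 ≈ 0.00062426 + 200.01*I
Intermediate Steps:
O = 4 (O = 3 + 1 = 4)
l(S) = √(1 + S)
r(I) = I/6 (r(I) = √(3 - 4)/6 = √(-1)/6 = I/6)
v(o) = o + √(1 + o)
√(b(v(r(O))) - 40065) = √((61 + (I/6 + √(1 + I/6))) - 40065) = √((61 + (√(1 + I/6) + I/6)) - 40065) = √((61 + √(1 + I/6) + I/6) - 40065) = √(-40004 + √(1 + I/6) + I/6)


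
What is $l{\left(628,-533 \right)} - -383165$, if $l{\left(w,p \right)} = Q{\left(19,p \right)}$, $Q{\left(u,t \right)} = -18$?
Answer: $383147$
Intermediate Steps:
$l{\left(w,p \right)} = -18$
$l{\left(628,-533 \right)} - -383165 = -18 - -383165 = -18 + 383165 = 383147$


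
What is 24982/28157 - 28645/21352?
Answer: -16067153/35365192 ≈ -0.45432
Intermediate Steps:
24982/28157 - 28645/21352 = 24982*(1/28157) - 28645*1/21352 = 24982/28157 - 1685/1256 = -16067153/35365192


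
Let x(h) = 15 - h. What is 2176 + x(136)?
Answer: 2055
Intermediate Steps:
2176 + x(136) = 2176 + (15 - 1*136) = 2176 + (15 - 136) = 2176 - 121 = 2055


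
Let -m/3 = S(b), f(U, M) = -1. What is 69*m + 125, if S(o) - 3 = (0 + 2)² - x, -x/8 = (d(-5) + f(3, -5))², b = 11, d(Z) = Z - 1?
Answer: -82468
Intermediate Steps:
d(Z) = -1 + Z
x = -392 (x = -8*((-1 - 5) - 1)² = -8*(-6 - 1)² = -8*(-7)² = -8*49 = -392)
S(o) = 399 (S(o) = 3 + ((0 + 2)² - 1*(-392)) = 3 + (2² + 392) = 3 + (4 + 392) = 3 + 396 = 399)
m = -1197 (m = -3*399 = -1197)
69*m + 125 = 69*(-1197) + 125 = -82593 + 125 = -82468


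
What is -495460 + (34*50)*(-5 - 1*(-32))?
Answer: -449560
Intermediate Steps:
-495460 + (34*50)*(-5 - 1*(-32)) = -495460 + 1700*(-5 + 32) = -495460 + 1700*27 = -495460 + 45900 = -449560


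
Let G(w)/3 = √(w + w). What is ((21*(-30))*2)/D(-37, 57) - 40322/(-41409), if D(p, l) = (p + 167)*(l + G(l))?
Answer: 5075240/6998121 + 42*√114/3211 ≈ 0.86489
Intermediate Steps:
G(w) = 3*√2*√w (G(w) = 3*√(w + w) = 3*√(2*w) = 3*(√2*√w) = 3*√2*√w)
D(p, l) = (167 + p)*(l + 3*√2*√l) (D(p, l) = (p + 167)*(l + 3*√2*√l) = (167 + p)*(l + 3*√2*√l))
((21*(-30))*2)/D(-37, 57) - 40322/(-41409) = ((21*(-30))*2)/(167*57 + 57*(-37) + 501*√2*√57 + 3*(-37)*√2*√57) - 40322/(-41409) = (-630*2)/(9519 - 2109 + 501*√114 - 111*√114) - 40322*(-1/41409) = -1260/(7410 + 390*√114) + 40322/41409 = 40322/41409 - 1260/(7410 + 390*√114)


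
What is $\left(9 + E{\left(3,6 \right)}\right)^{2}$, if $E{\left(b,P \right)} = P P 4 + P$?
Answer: $25281$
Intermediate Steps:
$E{\left(b,P \right)} = P + 4 P^{2}$ ($E{\left(b,P \right)} = P 4 P + P = 4 P^{2} + P = P + 4 P^{2}$)
$\left(9 + E{\left(3,6 \right)}\right)^{2} = \left(9 + 6 \left(1 + 4 \cdot 6\right)\right)^{2} = \left(9 + 6 \left(1 + 24\right)\right)^{2} = \left(9 + 6 \cdot 25\right)^{2} = \left(9 + 150\right)^{2} = 159^{2} = 25281$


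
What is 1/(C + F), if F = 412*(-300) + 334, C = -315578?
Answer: -1/438844 ≈ -2.2787e-6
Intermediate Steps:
F = -123266 (F = -123600 + 334 = -123266)
1/(C + F) = 1/(-315578 - 123266) = 1/(-438844) = -1/438844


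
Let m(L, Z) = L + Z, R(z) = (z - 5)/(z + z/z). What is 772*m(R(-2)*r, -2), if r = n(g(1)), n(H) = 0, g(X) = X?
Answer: -1544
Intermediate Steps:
r = 0
R(z) = (-5 + z)/(1 + z) (R(z) = (-5 + z)/(z + 1) = (-5 + z)/(1 + z))
772*m(R(-2)*r, -2) = 772*(((-5 - 2)/(1 - 2))*0 - 2) = 772*((-7/(-1))*0 - 2) = 772*(-1*(-7)*0 - 2) = 772*(7*0 - 2) = 772*(0 - 2) = 772*(-2) = -1544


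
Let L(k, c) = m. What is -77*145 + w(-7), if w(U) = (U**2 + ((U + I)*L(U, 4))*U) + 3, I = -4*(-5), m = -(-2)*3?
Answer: -11659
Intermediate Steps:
m = 6 (m = -2*(-3) = 6)
I = 20
L(k, c) = 6
w(U) = 3 + U**2 + U*(120 + 6*U) (w(U) = (U**2 + ((U + 20)*6)*U) + 3 = (U**2 + ((20 + U)*6)*U) + 3 = (U**2 + (120 + 6*U)*U) + 3 = (U**2 + U*(120 + 6*U)) + 3 = 3 + U**2 + U*(120 + 6*U))
-77*145 + w(-7) = -77*145 + (3 + 7*(-7)**2 + 120*(-7)) = -11165 + (3 + 7*49 - 840) = -11165 + (3 + 343 - 840) = -11165 - 494 = -11659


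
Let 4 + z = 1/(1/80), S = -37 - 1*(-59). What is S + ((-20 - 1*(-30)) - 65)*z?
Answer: -4158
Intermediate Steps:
S = 22 (S = -37 + 59 = 22)
z = 76 (z = -4 + 1/(1/80) = -4 + 80 = 76)
S + ((-20 - 1*(-30)) - 65)*z = 22 + ((-20 - 1*(-30)) - 65)*76 = 22 + ((-20 + 30) - 65)*76 = 22 + (10 - 65)*76 = 22 - 55*76 = 22 - 4180 = -4158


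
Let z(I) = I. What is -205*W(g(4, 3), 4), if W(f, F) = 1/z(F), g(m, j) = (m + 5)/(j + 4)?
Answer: -205/4 ≈ -51.250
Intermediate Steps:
g(m, j) = (5 + m)/(4 + j)
W(f, F) = 1/F
-205*W(g(4, 3), 4) = -205/4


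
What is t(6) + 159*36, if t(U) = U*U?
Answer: 5760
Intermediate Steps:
t(U) = U²
t(6) + 159*36 = 6² + 159*36 = 36 + 5724 = 5760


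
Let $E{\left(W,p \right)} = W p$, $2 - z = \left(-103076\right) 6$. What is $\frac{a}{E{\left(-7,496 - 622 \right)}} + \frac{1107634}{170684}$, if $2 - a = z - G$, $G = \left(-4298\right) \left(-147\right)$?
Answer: $\frac{271297049}{12545274} \approx 21.625$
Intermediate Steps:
$G = 631806$
$z = 618458$ ($z = 2 - \left(-103076\right) 6 = 2 - -618456 = 2 + 618456 = 618458$)
$a = 13350$ ($a = 2 - \left(618458 - 631806\right) = 2 - -13348 = 2 + 13348 = 13350$)
$\frac{a}{E{\left(-7,496 - 622 \right)}} + \frac{1107634}{170684} = \frac{13350}{\left(-7\right) \left(496 - 622\right)} + \frac{1107634}{170684} = \frac{13350}{\left(-7\right) \left(496 - 622\right)} + 1107634 \cdot \frac{1}{170684} = \frac{13350}{\left(-7\right) \left(-126\right)} + \frac{553817}{85342} = \frac{13350}{882} + \frac{553817}{85342} = 13350 \cdot \frac{1}{882} + \frac{553817}{85342} = \frac{2225}{147} + \frac{553817}{85342} = \frac{271297049}{12545274}$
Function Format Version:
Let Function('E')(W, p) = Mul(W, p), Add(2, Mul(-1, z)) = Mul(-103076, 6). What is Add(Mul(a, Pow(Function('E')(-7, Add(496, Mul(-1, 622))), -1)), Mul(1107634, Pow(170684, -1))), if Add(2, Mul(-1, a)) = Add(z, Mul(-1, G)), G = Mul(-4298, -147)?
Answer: Rational(271297049, 12545274) ≈ 21.625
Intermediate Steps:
G = 631806
z = 618458 (z = Add(2, Mul(-1, Mul(-103076, 6))) = Add(2, Mul(-1, -618456)) = Add(2, 618456) = 618458)
a = 13350 (a = Add(2, Mul(-1, Add(618458, Mul(-1, 631806)))) = Add(2, Mul(-1, Add(618458, -631806))) = Add(2, Mul(-1, -13348)) = Add(2, 13348) = 13350)
Add(Mul(a, Pow(Function('E')(-7, Add(496, Mul(-1, 622))), -1)), Mul(1107634, Pow(170684, -1))) = Add(Mul(13350, Pow(Mul(-7, Add(496, Mul(-1, 622))), -1)), Mul(1107634, Pow(170684, -1))) = Add(Mul(13350, Pow(Mul(-7, Add(496, -622)), -1)), Mul(1107634, Rational(1, 170684))) = Add(Mul(13350, Pow(Mul(-7, -126), -1)), Rational(553817, 85342)) = Add(Mul(13350, Pow(882, -1)), Rational(553817, 85342)) = Add(Mul(13350, Rational(1, 882)), Rational(553817, 85342)) = Add(Rational(2225, 147), Rational(553817, 85342)) = Rational(271297049, 12545274)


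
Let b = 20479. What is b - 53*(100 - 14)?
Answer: 15921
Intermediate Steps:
b - 53*(100 - 14) = 20479 - 53*(100 - 14) = 20479 - 53*86 = 20479 - 1*4558 = 20479 - 4558 = 15921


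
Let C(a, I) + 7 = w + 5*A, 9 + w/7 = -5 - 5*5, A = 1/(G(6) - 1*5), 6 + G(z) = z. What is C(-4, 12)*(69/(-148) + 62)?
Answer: -2559067/148 ≈ -17291.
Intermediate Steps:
G(z) = -6 + z
A = -⅕ (A = 1/((-6 + 6) - 1*5) = 1/(0 - 5) = 1/(-5) = -⅕ ≈ -0.20000)
w = -273 (w = -63 + 7*(-5 - 5*5) = -63 + 7*(-5 - 25) = -63 + 7*(-30) = -63 - 210 = -273)
C(a, I) = -281 (C(a, I) = -7 + (-273 + 5*(-⅕)) = -7 + (-273 - 1) = -7 - 274 = -281)
C(-4, 12)*(69/(-148) + 62) = -281*(69/(-148) + 62) = -281*(69*(-1/148) + 62) = -281*(-69/148 + 62) = -281*9107/148 = -2559067/148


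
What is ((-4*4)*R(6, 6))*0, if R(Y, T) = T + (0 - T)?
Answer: 0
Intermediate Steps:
R(Y, T) = 0 (R(Y, T) = T - T = 0)
((-4*4)*R(6, 6))*0 = (-4*4*0)*0 = -16*0*0 = 0*0 = 0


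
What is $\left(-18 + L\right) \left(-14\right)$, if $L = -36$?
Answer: $756$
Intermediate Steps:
$\left(-18 + L\right) \left(-14\right) = \left(-18 - 36\right) \left(-14\right) = \left(-54\right) \left(-14\right) = 756$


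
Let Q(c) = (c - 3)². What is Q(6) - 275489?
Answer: -275480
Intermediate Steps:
Q(c) = (-3 + c)²
Q(6) - 275489 = (-3 + 6)² - 275489 = 3² - 275489 = 9 - 275489 = -275480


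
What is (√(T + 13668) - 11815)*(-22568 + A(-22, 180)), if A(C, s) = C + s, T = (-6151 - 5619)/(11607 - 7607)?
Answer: 264774150 - 2241*√5466023/2 ≈ 2.6215e+8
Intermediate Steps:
T = -1177/400 (T = -11770/4000 = -11770*1/4000 = -1177/400 ≈ -2.9425)
(√(T + 13668) - 11815)*(-22568 + A(-22, 180)) = (√(-1177/400 + 13668) - 11815)*(-22568 + (-22 + 180)) = (√(5466023/400) - 11815)*(-22568 + 158) = (√5466023/20 - 11815)*(-22410) = (-11815 + √5466023/20)*(-22410) = 264774150 - 2241*√5466023/2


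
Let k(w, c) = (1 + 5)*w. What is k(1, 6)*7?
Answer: 42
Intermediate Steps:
k(w, c) = 6*w
k(1, 6)*7 = (6*1)*7 = 6*7 = 42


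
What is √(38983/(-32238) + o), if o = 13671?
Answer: √175393312570/3582 ≈ 116.92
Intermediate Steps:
√(38983/(-32238) + o) = √(38983/(-32238) + 13671) = √(38983*(-1/32238) + 13671) = √(-38983/32238 + 13671) = √(440686715/32238) = √175393312570/3582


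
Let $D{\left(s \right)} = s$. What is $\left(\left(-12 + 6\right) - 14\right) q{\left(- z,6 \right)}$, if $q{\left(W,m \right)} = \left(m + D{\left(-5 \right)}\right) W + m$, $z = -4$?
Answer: $-200$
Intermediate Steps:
$q{\left(W,m \right)} = m + W \left(-5 + m\right)$ ($q{\left(W,m \right)} = \left(m - 5\right) W + m = \left(-5 + m\right) W + m = W \left(-5 + m\right) + m = m + W \left(-5 + m\right)$)
$\left(\left(-12 + 6\right) - 14\right) q{\left(- z,6 \right)} = \left(\left(-12 + 6\right) - 14\right) \left(6 - 5 \left(\left(-1\right) \left(-4\right)\right) + \left(-1\right) \left(-4\right) 6\right) = \left(-6 - 14\right) \left(6 - 20 + 4 \cdot 6\right) = - 20 \left(6 - 20 + 24\right) = \left(-20\right) 10 = -200$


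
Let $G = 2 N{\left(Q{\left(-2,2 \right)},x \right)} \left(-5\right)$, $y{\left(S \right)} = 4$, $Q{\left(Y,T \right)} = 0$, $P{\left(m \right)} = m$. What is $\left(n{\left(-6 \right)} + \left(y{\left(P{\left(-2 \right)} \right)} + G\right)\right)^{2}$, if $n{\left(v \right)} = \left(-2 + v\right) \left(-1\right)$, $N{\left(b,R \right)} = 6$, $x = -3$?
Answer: $2304$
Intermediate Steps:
$G = -60$ ($G = 2 \cdot 6 \left(-5\right) = 12 \left(-5\right) = -60$)
$n{\left(v \right)} = 2 - v$
$\left(n{\left(-6 \right)} + \left(y{\left(P{\left(-2 \right)} \right)} + G\right)\right)^{2} = \left(\left(2 - -6\right) + \left(4 - 60\right)\right)^{2} = \left(\left(2 + 6\right) - 56\right)^{2} = \left(8 - 56\right)^{2} = \left(-48\right)^{2} = 2304$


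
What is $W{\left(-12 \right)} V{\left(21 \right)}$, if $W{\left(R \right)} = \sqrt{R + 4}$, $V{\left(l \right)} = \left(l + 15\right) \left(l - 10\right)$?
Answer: $792 i \sqrt{2} \approx 1120.1 i$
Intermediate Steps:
$V{\left(l \right)} = \left(-10 + l\right) \left(15 + l\right)$ ($V{\left(l \right)} = \left(15 + l\right) \left(-10 + l\right) = \left(-10 + l\right) \left(15 + l\right)$)
$W{\left(R \right)} = \sqrt{4 + R}$
$W{\left(-12 \right)} V{\left(21 \right)} = \sqrt{4 - 12} \left(-150 + 21^{2} + 5 \cdot 21\right) = \sqrt{-8} \left(-150 + 441 + 105\right) = 2 i \sqrt{2} \cdot 396 = 792 i \sqrt{2}$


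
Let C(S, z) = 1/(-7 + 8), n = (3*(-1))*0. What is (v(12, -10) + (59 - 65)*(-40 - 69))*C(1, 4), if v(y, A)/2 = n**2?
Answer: 654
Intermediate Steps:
n = 0 (n = -3*0 = 0)
v(y, A) = 0 (v(y, A) = 2*0**2 = 2*0 = 0)
C(S, z) = 1 (C(S, z) = 1/1 = 1)
(v(12, -10) + (59 - 65)*(-40 - 69))*C(1, 4) = (0 + (59 - 65)*(-40 - 69))*1 = (0 - 6*(-109))*1 = (0 + 654)*1 = 654*1 = 654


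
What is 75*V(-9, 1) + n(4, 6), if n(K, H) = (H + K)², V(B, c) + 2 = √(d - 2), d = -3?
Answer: -50 + 75*I*√5 ≈ -50.0 + 167.71*I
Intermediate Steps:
V(B, c) = -2 + I*√5 (V(B, c) = -2 + √(-3 - 2) = -2 + √(-5) = -2 + I*√5)
75*V(-9, 1) + n(4, 6) = 75*(-2 + I*√5) + (6 + 4)² = (-150 + 75*I*√5) + 10² = (-150 + 75*I*√5) + 100 = -50 + 75*I*√5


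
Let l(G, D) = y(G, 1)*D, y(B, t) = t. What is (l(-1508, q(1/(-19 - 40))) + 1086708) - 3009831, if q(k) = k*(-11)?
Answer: -113464246/59 ≈ -1.9231e+6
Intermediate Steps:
q(k) = -11*k
l(G, D) = D (l(G, D) = 1*D = D)
(l(-1508, q(1/(-19 - 40))) + 1086708) - 3009831 = (-11/(-19 - 40) + 1086708) - 3009831 = (-11/(-59) + 1086708) - 3009831 = (-11*(-1/59) + 1086708) - 3009831 = (11/59 + 1086708) - 3009831 = 64115783/59 - 3009831 = -113464246/59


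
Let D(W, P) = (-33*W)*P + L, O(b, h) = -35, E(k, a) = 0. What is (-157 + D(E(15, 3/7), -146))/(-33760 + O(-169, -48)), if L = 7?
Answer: 10/2253 ≈ 0.0044385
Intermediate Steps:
D(W, P) = 7 - 33*P*W (D(W, P) = (-33*W)*P + 7 = -33*P*W + 7 = 7 - 33*P*W)
(-157 + D(E(15, 3/7), -146))/(-33760 + O(-169, -48)) = (-157 + (7 - 33*(-146)*0))/(-33760 - 35) = (-157 + (7 + 0))/(-33795) = (-157 + 7)*(-1/33795) = -150*(-1/33795) = 10/2253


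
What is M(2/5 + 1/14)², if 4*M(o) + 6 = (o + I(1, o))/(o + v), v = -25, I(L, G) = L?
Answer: 108264025/47169424 ≈ 2.2952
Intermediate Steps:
M(o) = -3/2 + (1 + o)/(4*(-25 + o)) (M(o) = -3/2 + ((o + 1)/(o - 25))/4 = -3/2 + ((1 + o)/(-25 + o))/4 = -3/2 + (1 + o)/(4*(-25 + o)))
M(2/5 + 1/14)² = ((151 - 5*(2/5 + 1/14))/(4*(-25 + (2/5 + 1/14))))² = ((151 - 5*(2*(⅕) + 1*(1/14)))/(4*(-25 + (2*(⅕) + 1*(1/14)))))² = ((151 - 5*(⅖ + 1/14))/(4*(-25 + (⅖ + 1/14))))² = ((151 - 5*33/70)/(4*(-25 + 33/70)))² = ((151 - 33/14)/(4*(-1717/70)))² = ((¼)*(-70/1717)*(2081/14))² = (-10405/6868)² = 108264025/47169424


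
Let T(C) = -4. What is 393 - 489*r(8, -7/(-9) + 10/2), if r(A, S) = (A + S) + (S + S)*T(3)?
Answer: 48775/3 ≈ 16258.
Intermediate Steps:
r(A, S) = A - 7*S (r(A, S) = (A + S) + (S + S)*(-4) = (A + S) + (2*S)*(-4) = (A + S) - 8*S = A - 7*S)
393 - 489*r(8, -7/(-9) + 10/2) = 393 - 489*(8 - 7*(-7/(-9) + 10/2)) = 393 - 489*(8 - 7*(-7*(-1/9) + 10*(1/2))) = 393 - 489*(8 - 7*(7/9 + 5)) = 393 - 489*(8 - 7*52/9) = 393 - 489*(8 - 364/9) = 393 - 489*(-292/9) = 393 + 47596/3 = 48775/3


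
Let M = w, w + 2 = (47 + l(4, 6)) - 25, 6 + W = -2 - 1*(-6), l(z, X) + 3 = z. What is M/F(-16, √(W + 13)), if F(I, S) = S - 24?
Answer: -504/565 - 21*√11/565 ≈ -1.0153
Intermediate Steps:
l(z, X) = -3 + z
W = -2 (W = -6 + (-2 - 1*(-6)) = -6 + (-2 + 6) = -6 + 4 = -2)
w = 21 (w = -2 + ((47 + (-3 + 4)) - 25) = -2 + ((47 + 1) - 25) = -2 + (48 - 25) = -2 + 23 = 21)
F(I, S) = -24 + S
M = 21
M/F(-16, √(W + 13)) = 21/(-24 + √(-2 + 13)) = 21/(-24 + √11)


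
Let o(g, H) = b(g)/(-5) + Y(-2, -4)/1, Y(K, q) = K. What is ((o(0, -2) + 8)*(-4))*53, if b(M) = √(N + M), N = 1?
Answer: -6148/5 ≈ -1229.6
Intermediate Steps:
b(M) = √(1 + M)
o(g, H) = -2 - √(1 + g)/5 (o(g, H) = √(1 + g)/(-5) - 2/1 = √(1 + g)*(-⅕) - 2*1 = -√(1 + g)/5 - 2 = -2 - √(1 + g)/5)
((o(0, -2) + 8)*(-4))*53 = (((-2 - √(1 + 0)/5) + 8)*(-4))*53 = (((-2 - √1/5) + 8)*(-4))*53 = (((-2 - ⅕*1) + 8)*(-4))*53 = (((-2 - ⅕) + 8)*(-4))*53 = ((-11/5 + 8)*(-4))*53 = ((29/5)*(-4))*53 = -116/5*53 = -6148/5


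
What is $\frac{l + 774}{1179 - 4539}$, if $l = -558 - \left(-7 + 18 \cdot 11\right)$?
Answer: $- \frac{5}{672} \approx -0.0074405$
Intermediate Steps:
$l = -749$ ($l = -558 - \left(-7 + 198\right) = -558 - 191 = -749$)
$\frac{l + 774}{1179 - 4539} = \frac{-749 + 774}{1179 - 4539} = \frac{25}{-3360} = 25 \left(- \frac{1}{3360}\right) = - \frac{5}{672}$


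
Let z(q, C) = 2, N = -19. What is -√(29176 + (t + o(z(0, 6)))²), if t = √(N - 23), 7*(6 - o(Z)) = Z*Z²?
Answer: -√(1428722 + 476*I*√42)/7 ≈ -170.76 - 0.18434*I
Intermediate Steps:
o(Z) = 6 - Z³/7 (o(Z) = 6 - Z*Z²/7 = 6 - Z³/7)
t = I*√42 (t = √(-19 - 23) = √(-42) = I*√42 ≈ 6.4807*I)
-√(29176 + (t + o(z(0, 6)))²) = -√(29176 + (I*√42 + (6 - ⅐*2³))²) = -√(29176 + (I*√42 + (6 - ⅐*8))²) = -√(29176 + (I*√42 + (6 - 8/7))²) = -√(29176 + (I*√42 + 34/7)²) = -√(29176 + (34/7 + I*√42)²)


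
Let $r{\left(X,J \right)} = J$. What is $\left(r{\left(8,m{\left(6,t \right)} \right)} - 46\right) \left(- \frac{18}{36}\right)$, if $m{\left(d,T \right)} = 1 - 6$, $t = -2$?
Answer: $\frac{51}{2} \approx 25.5$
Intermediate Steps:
$m{\left(d,T \right)} = -5$ ($m{\left(d,T \right)} = 1 - 6 = -5$)
$\left(r{\left(8,m{\left(6,t \right)} \right)} - 46\right) \left(- \frac{18}{36}\right) = \left(-5 - 46\right) \left(- \frac{18}{36}\right) = - 51 \left(\left(-18\right) \frac{1}{36}\right) = \left(-51\right) \left(- \frac{1}{2}\right) = \frac{51}{2}$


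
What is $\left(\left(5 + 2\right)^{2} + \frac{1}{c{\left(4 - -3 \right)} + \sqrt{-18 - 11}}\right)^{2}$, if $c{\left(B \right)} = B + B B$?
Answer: $\frac{2 \left(- 3732698 i + 134505 \sqrt{29}\right)}{- 3107 i + 112 \sqrt{29}} \approx 2402.7 - 0.1668 i$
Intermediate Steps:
$c{\left(B \right)} = B + B^{2}$
$\left(\left(5 + 2\right)^{2} + \frac{1}{c{\left(4 - -3 \right)} + \sqrt{-18 - 11}}\right)^{2} = \left(\left(5 + 2\right)^{2} + \frac{1}{\left(4 - -3\right) \left(1 + \left(4 - -3\right)\right) + \sqrt{-18 - 11}}\right)^{2} = \left(7^{2} + \frac{1}{\left(4 + 3\right) \left(1 + \left(4 + 3\right)\right) + \sqrt{-29}}\right)^{2} = \left(49 + \frac{1}{7 \left(1 + 7\right) + i \sqrt{29}}\right)^{2} = \left(49 + \frac{1}{7 \cdot 8 + i \sqrt{29}}\right)^{2} = \left(49 + \frac{1}{56 + i \sqrt{29}}\right)^{2}$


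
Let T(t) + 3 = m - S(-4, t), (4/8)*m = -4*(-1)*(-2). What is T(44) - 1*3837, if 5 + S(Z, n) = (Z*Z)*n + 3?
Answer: -4558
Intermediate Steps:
m = -16 (m = 2*(-4*(-1)*(-2)) = 2*(4*(-2)) = 2*(-8) = -16)
S(Z, n) = -2 + n*Z² (S(Z, n) = -5 + ((Z*Z)*n + 3) = -5 + (Z²*n + 3) = -5 + (n*Z² + 3) = -5 + (3 + n*Z²) = -2 + n*Z²)
T(t) = -17 - 16*t (T(t) = -3 + (-16 - (-2 + t*(-4)²)) = -3 + (-16 - (-2 + t*16)) = -3 + (-16 - (-2 + 16*t)) = -3 + (-16 + (2 - 16*t)) = -3 + (-14 - 16*t) = -17 - 16*t)
T(44) - 1*3837 = (-17 - 16*44) - 1*3837 = (-17 - 704) - 3837 = -721 - 3837 = -4558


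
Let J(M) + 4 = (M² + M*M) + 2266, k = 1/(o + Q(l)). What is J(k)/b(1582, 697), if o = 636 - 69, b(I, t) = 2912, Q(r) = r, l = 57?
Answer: 440384257/566931456 ≈ 0.77679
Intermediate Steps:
o = 567
k = 1/624 (k = 1/(567 + 57) = 1/624 ≈ 0.0016026)
J(M) = 2262 + 2*M² (J(M) = -4 + ((M² + M*M) + 2266) = -4 + ((M² + M²) + 2266) = -4 + (2*M² + 2266) = -4 + (2266 + 2*M²) = 2262 + 2*M²)
J(k)/b(1582, 697) = (2262 + 2*(1/624)²)/2912 = (2262 + 2*(1/389376))*(1/2912) = (2262 + 1/194688)*(1/2912) = (440384257/194688)*(1/2912) = 440384257/566931456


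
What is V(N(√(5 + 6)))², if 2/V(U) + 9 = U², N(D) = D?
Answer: 1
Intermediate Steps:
V(U) = 2/(-9 + U²)
V(N(√(5 + 6)))² = (2/(-9 + (√(5 + 6))²))² = (2/(-9 + (√11)²))² = (2/(-9 + 11))² = (2/2)² = (2*(½))² = 1² = 1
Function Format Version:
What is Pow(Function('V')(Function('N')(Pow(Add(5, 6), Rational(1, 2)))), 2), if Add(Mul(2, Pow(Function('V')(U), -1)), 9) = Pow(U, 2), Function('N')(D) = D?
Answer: 1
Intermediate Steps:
Function('V')(U) = Mul(2, Pow(Add(-9, Pow(U, 2)), -1))
Pow(Function('V')(Function('N')(Pow(Add(5, 6), Rational(1, 2)))), 2) = Pow(Mul(2, Pow(Add(-9, Pow(Pow(Add(5, 6), Rational(1, 2)), 2)), -1)), 2) = Pow(Mul(2, Pow(Add(-9, Pow(Pow(11, Rational(1, 2)), 2)), -1)), 2) = Pow(Mul(2, Pow(Add(-9, 11), -1)), 2) = Pow(Mul(2, Pow(2, -1)), 2) = Pow(Mul(2, Rational(1, 2)), 2) = Pow(1, 2) = 1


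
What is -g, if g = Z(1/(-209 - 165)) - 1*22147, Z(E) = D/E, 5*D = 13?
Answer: 115597/5 ≈ 23119.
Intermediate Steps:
D = 13/5 (D = (1/5)*13 = 13/5 ≈ 2.6000)
Z(E) = 13/(5*E)
g = -115597/5 (g = 13/(5*(1/(-209 - 165))) - 1*22147 = 13/(5*(1/(-374))) - 22147 = 13/(5*(-1/374)) - 22147 = (13/5)*(-374) - 22147 = -4862/5 - 22147 = -115597/5 ≈ -23119.)
-g = -1*(-115597/5) = 115597/5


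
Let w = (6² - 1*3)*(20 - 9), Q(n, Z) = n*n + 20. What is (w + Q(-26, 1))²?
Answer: 1121481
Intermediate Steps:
Q(n, Z) = 20 + n² (Q(n, Z) = n² + 20 = 20 + n²)
w = 363 (w = (36 - 3)*11 = 33*11 = 363)
(w + Q(-26, 1))² = (363 + (20 + (-26)²))² = (363 + (20 + 676))² = (363 + 696)² = 1059² = 1121481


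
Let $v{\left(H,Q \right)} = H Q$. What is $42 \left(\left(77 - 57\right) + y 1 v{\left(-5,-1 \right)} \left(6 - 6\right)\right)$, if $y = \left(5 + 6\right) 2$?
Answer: $840$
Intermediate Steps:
$y = 22$ ($y = 11 \cdot 2 = 22$)
$42 \left(\left(77 - 57\right) + y 1 v{\left(-5,-1 \right)} \left(6 - 6\right)\right) = 42 \left(\left(77 - 57\right) + 22 \cdot 1 \left(\left(-5\right) \left(-1\right)\right) \left(6 - 6\right)\right) = 42 \left(20 + 22 \cdot 1 \cdot 5 \left(6 - 6\right)\right) = 42 \left(20 + 22 \cdot 5 \cdot 0\right) = 42 \left(20 + 110 \cdot 0\right) = 42 \left(20 + 0\right) = 42 \cdot 20 = 840$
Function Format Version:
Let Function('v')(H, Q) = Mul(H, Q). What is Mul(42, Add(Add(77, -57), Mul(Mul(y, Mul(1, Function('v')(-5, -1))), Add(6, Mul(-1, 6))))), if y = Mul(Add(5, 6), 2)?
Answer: 840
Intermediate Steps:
y = 22 (y = Mul(11, 2) = 22)
Mul(42, Add(Add(77, -57), Mul(Mul(y, Mul(1, Function('v')(-5, -1))), Add(6, Mul(-1, 6))))) = Mul(42, Add(Add(77, -57), Mul(Mul(22, Mul(1, Mul(-5, -1))), Add(6, Mul(-1, 6))))) = Mul(42, Add(20, Mul(Mul(22, Mul(1, 5)), Add(6, -6)))) = Mul(42, Add(20, Mul(Mul(22, 5), 0))) = Mul(42, Add(20, Mul(110, 0))) = Mul(42, Add(20, 0)) = Mul(42, 20) = 840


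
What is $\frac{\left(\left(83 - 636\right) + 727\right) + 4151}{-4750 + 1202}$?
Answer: $- \frac{4325}{3548} \approx -1.219$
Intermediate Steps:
$\frac{\left(\left(83 - 636\right) + 727\right) + 4151}{-4750 + 1202} = \frac{\left(-553 + 727\right) + 4151}{-3548} = \left(174 + 4151\right) \left(- \frac{1}{3548}\right) = 4325 \left(- \frac{1}{3548}\right) = - \frac{4325}{3548}$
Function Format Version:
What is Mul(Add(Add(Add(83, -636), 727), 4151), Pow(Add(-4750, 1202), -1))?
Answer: Rational(-4325, 3548) ≈ -1.2190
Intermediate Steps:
Mul(Add(Add(Add(83, -636), 727), 4151), Pow(Add(-4750, 1202), -1)) = Mul(Add(Add(-553, 727), 4151), Pow(-3548, -1)) = Mul(Add(174, 4151), Rational(-1, 3548)) = Mul(4325, Rational(-1, 3548)) = Rational(-4325, 3548)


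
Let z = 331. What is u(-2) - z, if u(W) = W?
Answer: -333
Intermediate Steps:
u(-2) - z = -2 - 1*331 = -2 - 331 = -333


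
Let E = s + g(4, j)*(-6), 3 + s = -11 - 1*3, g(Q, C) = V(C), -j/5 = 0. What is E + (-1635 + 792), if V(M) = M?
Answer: -860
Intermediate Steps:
j = 0 (j = -5*0 = 0)
g(Q, C) = C
s = -17 (s = -3 + (-11 - 1*3) = -3 + (-11 - 3) = -3 - 14 = -17)
E = -17 (E = -17 + 0*(-6) = -17 + 0 = -17)
E + (-1635 + 792) = -17 + (-1635 + 792) = -17 - 843 = -860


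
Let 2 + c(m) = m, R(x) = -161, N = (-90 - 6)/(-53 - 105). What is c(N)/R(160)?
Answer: 110/12719 ≈ 0.0086485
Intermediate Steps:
N = 48/79 (N = -96/(-158) = -96*(-1/158) = 48/79 ≈ 0.60759)
c(m) = -2 + m
c(N)/R(160) = (-2 + 48/79)/(-161) = -110/79*(-1/161) = 110/12719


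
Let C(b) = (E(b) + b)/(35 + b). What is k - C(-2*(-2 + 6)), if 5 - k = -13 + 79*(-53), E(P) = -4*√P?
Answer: 113543/27 + 8*I*√2/27 ≈ 4205.3 + 0.41903*I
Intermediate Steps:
C(b) = (b - 4*√b)/(35 + b) (C(b) = (-4*√b + b)/(35 + b) = (b - 4*√b)/(35 + b))
k = 4205 (k = 5 - (-13 + 79*(-53)) = 5 - (-13 - 4187) = 5 - 1*(-4200) = 5 + 4200 = 4205)
k - C(-2*(-2 + 6)) = 4205 - (-2*(-2 + 6) - 4*I*√2*√(-2 + 6))/(35 - 2*(-2 + 6)) = 4205 - (-2*4 - 4*2*I*√2)/(35 - 2*4) = 4205 - (-8 - 8*I*√2)/(35 - 8) = 4205 - (-8 - 8*I*√2)/27 = 4205 - (-8/27 - 8*I*√2/27) = 4205 + (8/27 + 8*I*√2/27) = 113543/27 + 8*I*√2/27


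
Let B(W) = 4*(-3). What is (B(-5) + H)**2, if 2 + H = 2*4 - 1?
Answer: 49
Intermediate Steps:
H = 5 (H = -2 + (2*4 - 1) = -2 + (8 - 1) = -2 + 7 = 5)
B(W) = -12
(B(-5) + H)**2 = (-12 + 5)**2 = (-7)**2 = 49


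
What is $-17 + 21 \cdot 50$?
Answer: $1033$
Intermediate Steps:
$-17 + 21 \cdot 50 = -17 + 1050 = 1033$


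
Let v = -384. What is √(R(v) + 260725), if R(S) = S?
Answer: √260341 ≈ 510.24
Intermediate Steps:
√(R(v) + 260725) = √(-384 + 260725) = √260341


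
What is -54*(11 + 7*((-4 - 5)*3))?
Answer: 9612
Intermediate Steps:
-54*(11 + 7*((-4 - 5)*3)) = -54*(11 + 7*(-9*3)) = -54*(11 + 7*(-27)) = -54*(11 - 189) = -54*(-178) = 9612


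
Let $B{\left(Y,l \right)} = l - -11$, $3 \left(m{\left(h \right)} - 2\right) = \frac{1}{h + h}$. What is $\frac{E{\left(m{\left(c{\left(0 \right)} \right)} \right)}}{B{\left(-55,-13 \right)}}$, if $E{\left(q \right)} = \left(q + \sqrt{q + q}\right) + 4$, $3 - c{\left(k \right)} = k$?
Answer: $- \frac{109}{36} - \frac{\sqrt{37}}{6} \approx -4.0416$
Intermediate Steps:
$c{\left(k \right)} = 3 - k$
$m{\left(h \right)} = 2 + \frac{1}{6 h}$ ($m{\left(h \right)} = 2 + \frac{1}{3 \left(h + h\right)} = 2 + \frac{1}{3 \cdot 2 h} = 2 + \frac{\frac{1}{2} \frac{1}{h}}{3} = 2 + \frac{1}{6 h}$)
$B{\left(Y,l \right)} = 11 + l$ ($B{\left(Y,l \right)} = l + 11 = 11 + l$)
$E{\left(q \right)} = 4 + q + \sqrt{2} \sqrt{q}$ ($E{\left(q \right)} = \left(q + \sqrt{2 q}\right) + 4 = \left(q + \sqrt{2} \sqrt{q}\right) + 4 = 4 + q + \sqrt{2} \sqrt{q}$)
$\frac{E{\left(m{\left(c{\left(0 \right)} \right)} \right)}}{B{\left(-55,-13 \right)}} = \frac{4 + \left(2 + \frac{1}{6 \left(3 - 0\right)}\right) + \sqrt{2} \sqrt{2 + \frac{1}{6 \left(3 - 0\right)}}}{11 - 13} = \frac{4 + \left(2 + \frac{1}{6 \left(3 + 0\right)}\right) + \sqrt{2} \sqrt{2 + \frac{1}{6 \left(3 + 0\right)}}}{-2} = \left(4 + \left(2 + \frac{1}{6 \cdot 3}\right) + \sqrt{2} \sqrt{2 + \frac{1}{6 \cdot 3}}\right) \left(- \frac{1}{2}\right) = \left(4 + \left(2 + \frac{1}{6} \cdot \frac{1}{3}\right) + \sqrt{2} \sqrt{2 + \frac{1}{6} \cdot \frac{1}{3}}\right) \left(- \frac{1}{2}\right) = \left(4 + \left(2 + \frac{1}{18}\right) + \sqrt{2} \sqrt{2 + \frac{1}{18}}\right) \left(- \frac{1}{2}\right) = \left(4 + \frac{37}{18} + \sqrt{2} \sqrt{\frac{37}{18}}\right) \left(- \frac{1}{2}\right) = \left(4 + \frac{37}{18} + \sqrt{2} \frac{\sqrt{74}}{6}\right) \left(- \frac{1}{2}\right) = \left(4 + \frac{37}{18} + \frac{\sqrt{37}}{3}\right) \left(- \frac{1}{2}\right) = \left(\frac{109}{18} + \frac{\sqrt{37}}{3}\right) \left(- \frac{1}{2}\right) = - \frac{109}{36} - \frac{\sqrt{37}}{6}$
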